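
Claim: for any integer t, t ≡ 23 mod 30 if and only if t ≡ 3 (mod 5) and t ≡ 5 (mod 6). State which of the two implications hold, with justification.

(⟹) Suppose t ≡ 23 (mod 30); write t = 30j + 23. Since 5 ∣ 30, reducing mod 5 gives t ≡ 23 ≡ 3 (mod 5); since 6 ∣ 30, reducing mod 6 gives t ≡ 23 ≡ 5 (mod 6).

(⟸) Conversely, if t ≡ 3 (mod 5) and t ≡ 5 (mod 6), then by the Chinese remainder theorem t ≡ 23 (mod 30). This is exactly t ≡ 23 (mod 30).

Equivalent; both directions hold.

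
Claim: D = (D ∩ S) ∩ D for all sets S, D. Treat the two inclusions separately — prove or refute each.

(⊆) fails; (⊇) holds.

(⊆) This inclusion fails. Take S = ∅, D = {1}; then 1 ∈ D but 1 ∉ (D ∩ S) ∩ D.

(⊇) Let x ∈ (D ∩ S) ∩ D. Then x ∈ S ∩ D, from which x ∈ D.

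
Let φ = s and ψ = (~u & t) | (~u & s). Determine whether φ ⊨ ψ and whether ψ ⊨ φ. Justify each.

(⇒) fails and (⇐) fails.

(→) This fails. Under s = T, t = F, u = T, the left side is true but the right side is false.

(←) This fails. Under s = F, t = T, u = F, the left side is false but the right side is true.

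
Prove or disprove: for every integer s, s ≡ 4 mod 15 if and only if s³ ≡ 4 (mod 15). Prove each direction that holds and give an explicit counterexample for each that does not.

The biconditional holds.

Converse. Suppose s³ ≡ 4 (mod 15). The only residue r in {0, …, 14} with r³ ≡ 4 (mod 15) is r = 4, so s ≡ 4 (mod 15).

Forward direction. Suppose s ≡ 4 mod 15. Write s = 15j + 4. Then (15j + 4)³ = 3375j³ + 2700j² + 720j + 64 = 15(225j³ + 180j² + 48j + 4) + 4, so s³ ≡ 4 (mod 15).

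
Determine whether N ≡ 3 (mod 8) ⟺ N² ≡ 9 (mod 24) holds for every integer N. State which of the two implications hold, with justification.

Neither implication holds.

(⟹) This fails: take N = 11. Then 11 ≡ 3 (mod 8), but 11² = 121 ≡ 1 (mod 24), not 9.

(⟸) This fails: take N = 9. Then 9² = 81 ≡ 9 (mod 24), yet 9 ≡ 1 (mod 8), not 3.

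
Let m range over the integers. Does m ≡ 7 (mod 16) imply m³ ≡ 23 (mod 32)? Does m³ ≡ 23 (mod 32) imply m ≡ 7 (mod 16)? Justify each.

(→) This fails: take m = 23. Then 23 ≡ 7 (mod 16), but 23³ = 12167 ≡ 7 (mod 32), not 23.

(←) Conversely, the residues r modulo 32 with r³ ≡ 23 (mod 32) are exactly {7}, and each is ≡ 7 (mod 16).

Only the reverse direction holds.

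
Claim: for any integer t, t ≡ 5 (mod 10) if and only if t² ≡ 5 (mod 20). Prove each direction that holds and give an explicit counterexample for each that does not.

(←) The residues r modulo 20 with r² ≡ 5 (mod 20) are exactly {5, 15}, and each is ≡ 5 (mod 10).

(→) Suppose t ≡ 5 (mod 10). Working modulo 20, t ∈ {5, 15}; for each such r, r² ≡ 5 (mod 20).

Both directions hold; the statement is true.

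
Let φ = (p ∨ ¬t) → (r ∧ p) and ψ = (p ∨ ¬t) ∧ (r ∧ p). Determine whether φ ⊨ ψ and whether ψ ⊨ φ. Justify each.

Converse. Assume the antecedent. If p is true, the antecedent forces (p = T, r = T, t = F) or (p = T, r = T, t = T), and (p ∨ ¬t) → (r ∧ p) holds there. If p is false, the antecedent cannot hold. Either way (p ∨ ¬t) → (r ∧ p) holds.

Forward direction. This fails. Under p = F, r = F, t = T, the left side is true but the right side is false.

Only the reverse direction holds.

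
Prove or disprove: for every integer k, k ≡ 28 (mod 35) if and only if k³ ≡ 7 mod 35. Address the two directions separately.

[⇐] Suppose k³ ≡ 7 (mod 35). The only residue r in {0, …, 34} with r³ ≡ 7 (mod 35) is r = 28, so k ≡ 28 (mod 35).

[⇒] Suppose k ≡ 28 (mod 35). Write k = 35j + 28. Then (35j + 28)³ = 42875j³ + 102900j² + 82320j + 21952 = 35(1225j³ + 2940j² + 2352j + 627) + 7, so k³ ≡ 7 (mod 35).

The biconditional holds.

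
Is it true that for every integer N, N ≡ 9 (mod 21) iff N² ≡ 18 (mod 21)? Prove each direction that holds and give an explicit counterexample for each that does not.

(⇒) Suppose N ≡ 9 (mod 21). Write N = 21j + 9. Then (21j + 9)² = 441j² + 378j + 81 = 21(21j² + 18j + 3) + 18, so N² ≡ 18 (mod 21).

(⇐) This fails: take N = 12. Then 12² = 144 ≡ 18 (mod 21), yet 12 ≡ 12 (mod 21), not 9.

Not equivalent: only (⇒) holds.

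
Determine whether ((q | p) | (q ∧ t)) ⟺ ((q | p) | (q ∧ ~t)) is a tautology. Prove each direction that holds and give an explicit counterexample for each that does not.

The biconditional holds.

(⟹) Assume the antecedent. If p is true, (q | p) | (q ∧ ~t) reduces to true regardless of the other variables. If p is false, the antecedent forces (p = F, t = F, q = T) or (p = F, t = T, q = T), and (q | p) | (q ∧ ~t) holds there. Either way (q | p) | (q ∧ ~t) holds.

(⟸) Assume the antecedent. If p is true, (q | p) | (q ∧ t) reduces to true regardless of the other variables. If p is false, the antecedent forces (p = F, t = F, q = T) or (p = F, t = T, q = T), and (q | p) | (q ∧ t) holds there. Either way (q | p) | (q ∧ t) holds.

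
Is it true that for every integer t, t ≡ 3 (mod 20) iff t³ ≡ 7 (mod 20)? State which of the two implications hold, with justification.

Both implications hold.

(⇐) Suppose t³ ≡ 7 (mod 20). The only residue r in {0, …, 19} with r³ ≡ 7 (mod 20) is r = 3, so t ≡ 3 (mod 20).

(⇒) Suppose t ≡ 3 (mod 20). Write t = 20j + 3. Then (20j + 3)³ = 8000j³ + 3600j² + 540j + 27 = 20(400j³ + 180j² + 27j + 1) + 7, so t³ ≡ 7 (mod 20).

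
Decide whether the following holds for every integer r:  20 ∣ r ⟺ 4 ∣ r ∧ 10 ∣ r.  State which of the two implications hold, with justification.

Forward direction. If 20 ∣ r, write r = 20q. Since 20 = 5·4, r = 4·(5q), so 4 ∣ r; and since 20 = 2·10, r = 10·(2q), so 10 ∣ r.

Converse. Suppose 4 ∣ r and 10 ∣ r. Any common multiple of 4 and 10 is a multiple of their lcm; here lcm(4, 10) = 4·10/gcd(4, 10) = 40/2 = 20, so 20 ∣ r.

Both implications hold.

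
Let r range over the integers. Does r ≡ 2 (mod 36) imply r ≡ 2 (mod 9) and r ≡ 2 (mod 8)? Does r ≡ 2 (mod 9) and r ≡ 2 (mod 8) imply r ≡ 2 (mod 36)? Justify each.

Only the converse holds.

(→) This fails: r = 38 gives 38 ≡ 2 (mod 36) but 38 ≡ 6 (mod 8), so the conjunction on the right does not hold.

(←) Conversely, if r ≡ 2 (mod 9) and r ≡ 2 (mod 8), then by the Chinese remainder theorem r ≡ 2 (mod 72). Since 2 ≡ 2 (mod 36) and 36 ∣ 72, we get r ≡ 2 (mod 36).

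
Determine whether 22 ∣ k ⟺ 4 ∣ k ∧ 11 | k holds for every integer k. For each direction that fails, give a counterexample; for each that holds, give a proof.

Converse. Suppose 4 ∣ k and 11 ∣ k. Any common multiple of 4 and 11 is a multiple of their lcm; here gcd(4, 11) = 1, so lcm(4, 11) = 4·11 = 44, so 44 ∣ k. Since 22 ∣ 44, it follows that 22 ∣ k.

Forward direction. This fails: take k = 22. Certainly 22 ∣ 22, but 4 ∤ 22.

Not equivalent: only (⇐) holds.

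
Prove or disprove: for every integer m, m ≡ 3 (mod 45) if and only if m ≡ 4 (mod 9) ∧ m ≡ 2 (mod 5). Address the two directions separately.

Both directions fail.

(⇒) This fails: m = 3 gives 3 ≡ 3 (mod 45) but 3 ≡ 3 (mod 9), so the conjunction on the right does not hold.

(⇐) This fails: m = 22 satisfies both congruences on the right (22 ≡ 4 mod 9 and 22 ≡ 2 mod 5) yet 22 ≡ 22 (mod 45), not 3.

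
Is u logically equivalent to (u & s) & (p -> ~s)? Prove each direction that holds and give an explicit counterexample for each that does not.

(⟹) This fails. Under u = T, s = F, p = F, the left side is true but the right side is false.

(⟸) Assume the antecedent. If u is true, u reduces to true regardless of the other variables. If u is false, the antecedent cannot hold. Either way u holds.

Only the reverse direction holds.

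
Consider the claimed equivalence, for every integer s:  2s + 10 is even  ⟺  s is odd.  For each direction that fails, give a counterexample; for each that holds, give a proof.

Only the converse holds.

(⇐) Suppose s is odd. Since 2 is even, 2s is even for every s, so 2s + 10 has the same parity as 10, which is even. Hence 2s + 10 is even.

(⇒) This fails: take s = 4. Then 2s + 10 = 18, which is even, yet s = 4 is even, not odd.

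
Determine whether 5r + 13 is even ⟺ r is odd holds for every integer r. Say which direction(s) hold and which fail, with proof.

Both directions hold.

(→) Suppose 5r + 13 is even. Since 5 is odd, 5r and r have the same parity, so 5r + 13 ≡ r + 13 (mod 2). As 13 is odd, 5r + 13 is even exactly when r is odd. Thus r is odd.

(←) Conversely, suppose r is odd; write r = 2j + 1. Then 5r + 13 = 5·(2j + 1) + 13 = 2·5j + 18, which is even.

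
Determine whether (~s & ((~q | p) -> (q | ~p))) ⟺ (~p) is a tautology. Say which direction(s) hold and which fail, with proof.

Neither direction holds.

(→) This fails. Under p = T, q = T, s = F, the left side is true but the right side is false.

(←) This fails. Under p = F, q = F, s = T, the left side is false but the right side is true.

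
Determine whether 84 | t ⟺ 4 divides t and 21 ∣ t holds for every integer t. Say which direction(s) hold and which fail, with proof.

(→) If 84 ∣ t, write t = 84q. Since 84 = 21·4, t = 4·(21q), so 4 ∣ t; and since 84 = 4·21, t = 21·(4q), so 21 ∣ t.

(←) Suppose 4 ∣ t and 21 ∣ t. Any common multiple of 4 and 21 is a multiple of their lcm; here gcd(4, 21) = 1, so lcm(4, 21) = 4·21 = 84, so 84 ∣ t.

Equivalent; both directions hold.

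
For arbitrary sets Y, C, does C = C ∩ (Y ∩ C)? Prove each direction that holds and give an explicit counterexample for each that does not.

The sets are not equal: only the reverse inclusion holds.

(⟹) This inclusion fails. Take Y = ∅, C = {1}; then 1 ∈ C but 1 ∉ C ∩ (Y ∩ C).

(⟸) Let x ∈ C ∩ (Y ∩ C). Then x ∈ Y ∩ C, from which x ∈ C.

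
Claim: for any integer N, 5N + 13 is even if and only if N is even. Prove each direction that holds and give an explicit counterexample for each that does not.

[⇒] This fails: N = 5 gives 5N + 13 = 38, which is even, but 5 is odd, not even.

[⇐] This also fails: N = 0 is even, but 5N + 13 = 13 is odd, not even.

Both directions fail.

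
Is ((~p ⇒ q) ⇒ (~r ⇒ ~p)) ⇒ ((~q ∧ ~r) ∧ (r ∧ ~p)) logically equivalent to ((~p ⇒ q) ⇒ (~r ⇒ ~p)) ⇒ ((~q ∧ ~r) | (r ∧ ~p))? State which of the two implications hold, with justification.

Only the forward direction holds.

(⟹) Assume the antecedent. If p is true, the antecedent forces (p = T, r = F, q = F) or (p = T, r = F, q = T), and the consequent holds there. If p is false, the antecedent cannot hold. Either way the consequent holds.

(⟸) This fails. Under p = F, r = F, q = F, the left side is false but the right side is true.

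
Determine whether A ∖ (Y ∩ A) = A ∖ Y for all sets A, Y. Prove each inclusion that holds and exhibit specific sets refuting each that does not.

(⊆) Let x ∈ A ∖ (Y ∩ A). Then x ∈ A and x ∉ Y, from which x ∈ A ∖ Y.

(⊇) Let x ∈ A ∖ Y. Then x ∈ A and x ∉ Y, from which x ∈ A ∖ (Y ∩ A).

Both inclusions hold; the sets are equal.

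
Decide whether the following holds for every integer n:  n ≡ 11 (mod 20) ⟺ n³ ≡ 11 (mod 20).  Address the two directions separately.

(⟹) Suppose n ≡ 11 (mod 20). Write n = 20j + 11. Then (20j + 11)³ = 8000j³ + 13200j² + 7260j + 1331 = 20(400j³ + 660j² + 363j + 66) + 11, so n³ ≡ 11 (mod 20).

(⟸) Conversely, suppose n³ ≡ 11 (mod 20). The only residue r in {0, …, 19} with r³ ≡ 11 (mod 20) is r = 11, so n ≡ 11 (mod 20).

The biconditional holds.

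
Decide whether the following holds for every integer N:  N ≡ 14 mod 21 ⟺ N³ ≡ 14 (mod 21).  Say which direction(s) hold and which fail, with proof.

[⇒] Suppose N ≡ 14 mod 21. Write N = 21j + 14. Then (21j + 14)³ = 9261j³ + 18522j² + 12348j + 2744 = 21(441j³ + 882j² + 588j + 130) + 14, so N³ ≡ 14 (mod 21).

[⇐] Conversely, suppose N³ ≡ 14 (mod 21). The only residue r in {0, …, 20} with r³ ≡ 14 (mod 21) is r = 14, so N ≡ 14 (mod 21).

Equivalent; both directions hold.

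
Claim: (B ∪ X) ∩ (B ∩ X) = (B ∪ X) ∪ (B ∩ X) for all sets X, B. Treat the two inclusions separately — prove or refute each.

(⊆) holds; (⊇) fails.

(⟹) Let x ∈ (B ∪ X) ∩ (B ∩ X). Then x ∈ X ∩ B, from which x ∈ (B ∪ X) ∪ (B ∩ X).

(⟸) This inclusion fails. Take X = {1}, B = ∅; then 1 ∈ (B ∪ X) ∪ (B ∩ X) but 1 ∉ (B ∪ X) ∩ (B ∩ X).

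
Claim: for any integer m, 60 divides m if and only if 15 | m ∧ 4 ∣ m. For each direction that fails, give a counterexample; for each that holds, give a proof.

Converse. Suppose 15 ∣ m and 4 ∣ m. Any common multiple of 15 and 4 is a multiple of their lcm; here gcd(15, 4) = 1, so lcm(15, 4) = 15·4 = 60, so 60 ∣ m.

Forward direction. If 60 ∣ m, write m = 60q. Since 60 = 4·15, m = 15·(4q), so 15 ∣ m; and since 60 = 15·4, m = 4·(15q), so 4 ∣ m.

The biconditional holds.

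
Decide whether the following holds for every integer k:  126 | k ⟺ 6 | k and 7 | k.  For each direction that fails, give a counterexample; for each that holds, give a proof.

Not equivalent: only (⇒) holds.

(→) If 126 ∣ k, write k = 126q. Since 126 = 21·6, k = 6·(21q), so 6 ∣ k; and since 126 = 18·7, k = 7·(18q), so 7 ∣ k.

(←) This fails: take k = 42. Both 6 ∣ 42 and 7 ∣ 42, yet 42 is not a multiple of 126 (since 42 = 0·126 + 42), so 126 ∤ 42.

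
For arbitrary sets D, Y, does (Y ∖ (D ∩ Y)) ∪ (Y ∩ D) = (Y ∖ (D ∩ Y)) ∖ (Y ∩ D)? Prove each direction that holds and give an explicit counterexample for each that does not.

Forward inclusion. This inclusion fails. Take D = {1}, Y = {1}; then 1 ∈ (Y ∖ (D ∩ Y)) ∪ (Y ∩ D) but 1 ∉ (Y ∖ (D ∩ Y)) ∖ (Y ∩ D).

Reverse inclusion. Let x ∈ (Y ∖ (D ∩ Y)) ∖ (Y ∩ D). Then x ∈ Y and x ∉ D, from which x ∈ (Y ∖ (D ∩ Y)) ∪ (Y ∩ D).

The sets are not equal: only the reverse inclusion holds.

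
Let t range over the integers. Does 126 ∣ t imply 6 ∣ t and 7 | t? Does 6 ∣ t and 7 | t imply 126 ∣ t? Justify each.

(⟹) If 126 ∣ t, write t = 126q. Since 126 = 21·6, t = 6·(21q), so 6 ∣ t; and since 126 = 18·7, t = 7·(18q), so 7 ∣ t.

(⟸) This fails: take t = 42. Both 6 ∣ 42 and 7 ∣ 42, yet 42 is not a multiple of 126 (since 42 = 0·126 + 42), so 126 ∤ 42.

The forward direction holds; the converse fails.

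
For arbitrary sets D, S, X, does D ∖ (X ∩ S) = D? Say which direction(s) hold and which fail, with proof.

Reverse inclusion. This inclusion fails. Take D = {1}, S = {1}, X = {1}; then 1 ∈ D but 1 ∉ D ∖ (X ∩ S).

Forward inclusion. Let x ∈ D ∖ (X ∩ S). Then either x ∈ D and x ∉ S, X; or x ∈ D ∩ S and x ∉ X; or x ∈ D ∩ X and x ∉ S. In each case x ∈ D, so D ∖ (X ∩ S) ⊆ D.

Only the forward inclusion holds.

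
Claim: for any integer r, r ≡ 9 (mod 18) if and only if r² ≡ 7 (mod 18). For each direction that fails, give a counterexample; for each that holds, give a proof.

(→) This fails: take r = 9. Then 9 ≡ 9 (mod 18), but 9² = 81 ≡ 9 (mod 18), not 7.

(←) This fails: take r = 5. Then 5² = 25 ≡ 7 (mod 18), yet 5 ≡ 5 (mod 18), not 9.

Neither implication holds.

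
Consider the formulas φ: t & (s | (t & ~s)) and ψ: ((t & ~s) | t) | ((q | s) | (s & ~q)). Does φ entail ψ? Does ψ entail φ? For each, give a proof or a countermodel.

Only the forward direction holds.

(⟸) This fails. Under t = F, s = T, q = F, the left side is false but the right side is true.

(⟹) Assume the antecedent. If t is true, the consequent reduces to true regardless of the other variables. If t is false, the antecedent cannot hold. Either way the consequent holds.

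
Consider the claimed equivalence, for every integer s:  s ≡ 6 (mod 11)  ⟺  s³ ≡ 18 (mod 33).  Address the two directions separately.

Not equivalent: only (⇐) holds.

(⟹) This fails: take s = 17. Then 17 ≡ 6 (mod 11), but 17³ = 4913 ≡ 29 (mod 33), not 18.

(⟸) Conversely, the residues r modulo 33 with r³ ≡ 18 (mod 33) are exactly {6}, and each is ≡ 6 (mod 11).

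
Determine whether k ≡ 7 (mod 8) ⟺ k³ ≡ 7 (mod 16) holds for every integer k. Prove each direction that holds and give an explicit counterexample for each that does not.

(⇒) This fails: take k = 15. Then 15 ≡ 7 (mod 8), but 15³ = 3375 ≡ 15 (mod 16), not 7.

(⇐) Conversely, the residues r modulo 16 with r³ ≡ 7 (mod 16) are exactly {7}, and each is ≡ 7 (mod 8).

Only the converse holds.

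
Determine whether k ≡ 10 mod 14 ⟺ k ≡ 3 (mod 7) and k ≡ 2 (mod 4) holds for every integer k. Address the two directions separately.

(⇒) This fails: k = 24 gives 24 ≡ 10 (mod 14) but 24 ≡ 0 (mod 4), so the conjunction on the right does not hold.

(⇐) Conversely, if k ≡ 3 (mod 7) and k ≡ 2 (mod 4), then by the Chinese remainder theorem k ≡ 10 (mod 28). Since 10 ≡ 10 (mod 14) and 14 ∣ 28, we get k ≡ 10 (mod 14).

Only the converse holds.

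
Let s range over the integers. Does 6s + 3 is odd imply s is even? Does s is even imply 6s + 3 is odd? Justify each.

Only the converse holds.

[⇒] This fails: take s = 7. Then 6s + 3 = 45, which is odd, yet s = 7 is odd, not even.

[⇐] Suppose s is even. Since 6 is even, 6s is even for every s, so 6s + 3 has the same parity as 3, which is odd. Hence 6s + 3 is odd.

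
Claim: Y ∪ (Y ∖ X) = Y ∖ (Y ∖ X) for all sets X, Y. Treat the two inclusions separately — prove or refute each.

Forward inclusion. This inclusion fails. Take X = ∅, Y = {1}; then 1 ∈ Y ∪ (Y ∖ X) but 1 ∉ Y ∖ (Y ∖ X).

Reverse inclusion. Let x ∈ Y ∖ (Y ∖ X). Then x ∈ X ∩ Y, from which x ∈ Y ∪ (Y ∖ X).

Only the reverse inclusion holds.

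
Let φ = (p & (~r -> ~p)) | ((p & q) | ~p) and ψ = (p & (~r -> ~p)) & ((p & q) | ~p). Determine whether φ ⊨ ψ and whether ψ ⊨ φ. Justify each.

(⟹) This fails. Under q = F, p = F, r = F, the left side is true but the right side is false.

(⟸) Assume the antecedent. If q is true, the consequent reduces to true regardless of the other variables. If q is false, the antecedent cannot hold. Either way the consequent holds.

(⇒) fails; (⇐) holds.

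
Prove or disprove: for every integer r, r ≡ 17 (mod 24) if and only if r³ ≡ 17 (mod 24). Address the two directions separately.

Both directions hold; the statement is true.

(→) Suppose r ≡ 17 (mod 24). Write r = 24j + 17. Then (24j + 17)³ = 13824j³ + 29376j² + 20808j + 4913 = 24(576j³ + 1224j² + 867j + 204) + 17, so r³ ≡ 17 (mod 24).

(←) Conversely, suppose r³ ≡ 17 (mod 24). The only residue r in {0, …, 23} with r³ ≡ 17 (mod 24) is r = 17, so r ≡ 17 (mod 24).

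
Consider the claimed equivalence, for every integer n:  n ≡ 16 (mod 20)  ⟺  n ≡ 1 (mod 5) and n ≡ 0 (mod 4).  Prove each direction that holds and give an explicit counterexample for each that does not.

Equivalent; both directions hold.

(⇒) Suppose n ≡ 16 (mod 20); write n = 20j + 16. Since 5 ∣ 20, reducing mod 5 gives n ≡ 16 ≡ 1 (mod 5); since 4 ∣ 20, reducing mod 4 gives n ≡ 16 ≡ 0 (mod 4).

(⇐) Conversely, if n ≡ 1 (mod 5) and n ≡ 0 (mod 4), then by the Chinese remainder theorem n ≡ 16 (mod 20). This is exactly n ≡ 16 (mod 20).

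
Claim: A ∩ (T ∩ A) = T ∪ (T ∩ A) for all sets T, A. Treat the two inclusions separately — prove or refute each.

(⟹) Let x ∈ A ∩ (T ∩ A). Then x ∈ T ∩ A, from which x ∈ T ∪ (T ∩ A).

(⟸) This inclusion fails. Take T = {1}, A = ∅; then 1 ∈ T ∪ (T ∩ A) but 1 ∉ A ∩ (T ∩ A).

The sets are not equal: only the forward inclusion holds.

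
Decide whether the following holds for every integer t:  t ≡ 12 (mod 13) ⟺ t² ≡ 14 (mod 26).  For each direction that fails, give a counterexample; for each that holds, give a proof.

(→) This fails: take t = 25. Then 25 ≡ 12 (mod 13), but 25² = 625 ≡ 1 (mod 26), not 14.

(←) This fails: take t = 14. Then 14² = 196 ≡ 14 (mod 26), yet 14 ≡ 1 (mod 13), not 12.

Neither implication holds.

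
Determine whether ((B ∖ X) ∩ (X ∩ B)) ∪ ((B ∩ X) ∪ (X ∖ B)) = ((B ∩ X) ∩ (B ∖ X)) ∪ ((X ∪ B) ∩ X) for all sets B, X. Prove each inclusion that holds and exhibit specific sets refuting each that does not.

Both inclusions hold.

(⊇) Let x ∈ ((B ∩ X) ∩ (B ∖ X)) ∪ ((X ∪ B) ∩ X). Then either x ∈ X and x ∉ B; or x ∈ B ∩ X. In each case x ∈ ((B ∖ X) ∩ (X ∩ B)) ∪ ((B ∩ X) ∪ (X ∖ B)), so ((B ∩ X) ∩ (B ∖ X)) ∪ ((X ∪ B) ∩ X) ⊆ ((B ∖ X) ∩ (X ∩ B)) ∪ ((B ∩ X) ∪ (X ∖ B)).

(⊆) Let x ∈ ((B ∖ X) ∩ (X ∩ B)) ∪ ((B ∩ X) ∪ (X ∖ B)). Then either x ∈ X and x ∉ B; or x ∈ B ∩ X. In each case x ∈ ((B ∩ X) ∩ (B ∖ X)) ∪ ((X ∪ B) ∩ X), so ((B ∖ X) ∩ (X ∩ B)) ∪ ((B ∩ X) ∪ (X ∖ B)) ⊆ ((B ∩ X) ∩ (B ∖ X)) ∪ ((X ∪ B) ∩ X).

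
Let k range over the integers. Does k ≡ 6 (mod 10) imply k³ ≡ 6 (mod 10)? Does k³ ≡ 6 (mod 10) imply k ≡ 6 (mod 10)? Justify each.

Both implications hold.

(⇒) Suppose k ≡ 6 (mod 10). Write k = 10j + 6. Then (10j + 6)³ = 1000j³ + 1800j² + 1080j + 216 = 10(100j³ + 180j² + 108j + 21) + 6, so k³ ≡ 6 (mod 10).

(⇐) For the converse, argue contrapositively. If k ≢ 6 (mod 10), then k is congruent to one of 0, 1, 2, 3, 4, 5, 7, 8, 9 modulo 10, and these give k³ ≡ 0, 1, 8, 7, 4, 5, 3, 2, 9 respectively — never 6.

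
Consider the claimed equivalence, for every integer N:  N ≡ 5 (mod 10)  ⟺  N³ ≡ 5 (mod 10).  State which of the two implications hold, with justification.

Both implications hold.

[⇒] Suppose N ≡ 5 (mod 10). Write N = 10j + 5. Then (10j + 5)³ = 1000j³ + 1500j² + 750j + 125 = 10(100j³ + 150j² + 75j + 12) + 5, so N³ ≡ 5 (mod 10).

[⇐] For the converse, argue contrapositively. If N ≢ 5 (mod 10), then N is congruent to one of 0, 1, 2, 3, 4, 6, 7, 8, 9 modulo 10, and these give N³ ≡ 0, 1, 8, 7, 4, 6, 3, 2, 9 respectively — never 5.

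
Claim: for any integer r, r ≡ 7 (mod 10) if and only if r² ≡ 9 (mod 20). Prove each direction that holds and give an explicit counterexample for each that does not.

[⇒] Suppose r ≡ 7 (mod 10). Working modulo 20, r ∈ {7, 17}; for each such r, r² ≡ 9 (mod 20).

[⇐] This fails: take r = 3. Then 3² = 9 ≡ 9 (mod 20), yet 3 ≡ 3 (mod 10), not 7.

The forward direction holds; the converse fails.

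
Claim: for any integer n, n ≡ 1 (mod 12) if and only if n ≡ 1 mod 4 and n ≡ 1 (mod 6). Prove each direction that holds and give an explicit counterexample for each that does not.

(←) If n ≡ 1 (mod 4) and n ≡ 1 (mod 6), then by the Chinese remainder theorem n ≡ 1 (mod 12). This is exactly n ≡ 1 (mod 12).

(→) Suppose n ≡ 1 (mod 12); write n = 12j + 1. Since 4 ∣ 12, reducing mod 4 gives n ≡ 1 (mod 4); since 6 ∣ 12, reducing mod 6 gives n ≡ 1 (mod 6).

Both directions hold; the statement is true.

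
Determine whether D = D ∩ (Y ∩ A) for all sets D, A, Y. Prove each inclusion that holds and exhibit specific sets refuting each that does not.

The sets are not equal: only the reverse inclusion holds.

(⟹) This inclusion fails. Take D = {1}, A = ∅, Y = ∅; then 1 ∈ D but 1 ∉ D ∩ (Y ∩ A).

(⟸) Let x ∈ D ∩ (Y ∩ A). Then x ∈ D ∩ A ∩ Y, from which x ∈ D.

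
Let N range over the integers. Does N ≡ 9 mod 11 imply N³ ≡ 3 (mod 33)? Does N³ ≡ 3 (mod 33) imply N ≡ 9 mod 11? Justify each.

The forward direction fails; the converse holds.

(⇒) This fails: take N = 20. Then 20 ≡ 9 (mod 11), but 20³ = 8000 ≡ 14 (mod 33), not 3.

(⇐) Conversely, the residues r modulo 33 with r³ ≡ 3 (mod 33) are exactly {9}, and each is ≡ 9 (mod 11).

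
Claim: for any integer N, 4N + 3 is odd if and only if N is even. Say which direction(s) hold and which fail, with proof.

(⟹) This fails: take N = 5. Then 4N + 3 = 23, which is odd, yet N = 5 is odd, not even.

(⟸) Suppose N is even. Since 4 is even, 4N is even for every N, so 4N + 3 has the same parity as 3, which is odd. Hence 4N + 3 is odd.

The forward direction fails; the converse holds.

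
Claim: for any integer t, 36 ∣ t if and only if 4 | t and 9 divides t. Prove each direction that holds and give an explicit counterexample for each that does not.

(⟸) Suppose 4 ∣ t and 9 ∣ t. Any common multiple of 4 and 9 is a multiple of their lcm; here gcd(4, 9) = 1, so lcm(4, 9) = 4·9 = 36, so 36 ∣ t.

(⟹) If 36 ∣ t, write t = 36q. Since 36 = 9·4, t = 4·(9q), so 4 ∣ t; and since 36 = 4·9, t = 9·(4q), so 9 ∣ t.

The biconditional holds.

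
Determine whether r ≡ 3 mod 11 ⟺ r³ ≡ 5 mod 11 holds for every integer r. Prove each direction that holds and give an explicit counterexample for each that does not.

Both directions hold; the statement is true.

(⇒) Suppose r ≡ 3 mod 11. Write r = 11j + 3. Then (11j + 3)³ = 1331j³ + 1089j² + 297j + 27 = 11(121j³ + 99j² + 27j + 2) + 5, so r³ ≡ 5 (mod 11).

(⇐) For the converse, argue contrapositively. If r ≢ 3 (mod 11), then r is congruent to one of 0, 1, 2, 4, 5, 6, 7, 8, 9, 10 modulo 11, and these give r³ ≡ 0, 1, 8, 9, 4, 7, 2, 6, 3, 10 respectively — never 5.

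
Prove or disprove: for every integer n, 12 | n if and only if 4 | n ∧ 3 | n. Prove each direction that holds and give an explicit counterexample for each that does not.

[⇐] Suppose 4 ∣ n and 3 ∣ n. Any common multiple of 4 and 3 is a multiple of their lcm; here gcd(4, 3) = 1, so lcm(4, 3) = 4·3 = 12, so 12 ∣ n.

[⇒] If 12 ∣ n, write n = 12q. Since 12 = 3·4, n = 4·(3q), so 4 ∣ n; and since 12 = 4·3, n = 3·(4q), so 3 ∣ n.

Equivalent; both directions hold.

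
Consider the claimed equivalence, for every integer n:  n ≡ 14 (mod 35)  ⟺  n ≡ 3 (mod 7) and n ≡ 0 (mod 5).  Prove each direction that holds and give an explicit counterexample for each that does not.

Forward direction. This fails: n = 14 gives 14 ≡ 14 (mod 35) but 14 ≡ 0 (mod 7), so the conjunction on the right does not hold.

Converse. This fails: n = 10 satisfies both congruences on the right (10 ≡ 3 mod 7 and 10 ≡ 0 mod 5) yet 10 ≡ 10 (mod 35), not 14.

Both directions fail.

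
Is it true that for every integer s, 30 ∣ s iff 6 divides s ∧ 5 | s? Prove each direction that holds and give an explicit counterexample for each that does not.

Both directions hold.

[⇒] If 30 ∣ s, write s = 30q. Since 30 = 5·6, s = 6·(5q), so 6 ∣ s; and since 30 = 6·5, s = 5·(6q), so 5 ∣ s.

[⇐] Suppose 6 ∣ s and 5 ∣ s. Any common multiple of 6 and 5 is a multiple of their lcm; here gcd(6, 5) = 1, so lcm(6, 5) = 6·5 = 30, so 30 ∣ s.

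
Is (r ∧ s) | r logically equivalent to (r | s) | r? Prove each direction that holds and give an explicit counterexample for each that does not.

Not equivalent: only (⇒) holds.

Forward direction. Assume the antecedent. If s is true, (r | s) | r reduces to true regardless of the other variables. If s is false, the antecedent forces (s = F, r = T), and (r | s) | r holds there. Either way (r | s) | r holds.

Converse. This fails. Under s = T, r = F, the left side is false but the right side is true.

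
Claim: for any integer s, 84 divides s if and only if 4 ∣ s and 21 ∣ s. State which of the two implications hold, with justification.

Both directions hold; the statement is true.

Forward direction. If 84 ∣ s, write s = 84q. Since 84 = 21·4, s = 4·(21q), so 4 ∣ s; and since 84 = 4·21, s = 21·(4q), so 21 ∣ s.

Converse. Suppose 4 ∣ s and 21 ∣ s. Any common multiple of 4 and 21 is a multiple of their lcm; here gcd(4, 21) = 1, so lcm(4, 21) = 4·21 = 84, so 84 ∣ s.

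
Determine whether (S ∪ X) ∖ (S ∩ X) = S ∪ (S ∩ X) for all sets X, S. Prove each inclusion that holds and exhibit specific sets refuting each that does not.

(⊆) fails and (⊇) fails.

Forward inclusion. This inclusion fails. Take X = {1}, S = ∅; then 1 ∈ (S ∪ X) ∖ (S ∩ X) but 1 ∉ S ∪ (S ∩ X).

Reverse inclusion. This inclusion fails. Take X = {1}, S = {1}; then 1 ∈ S ∪ (S ∩ X) but 1 ∉ (S ∪ X) ∖ (S ∩ X).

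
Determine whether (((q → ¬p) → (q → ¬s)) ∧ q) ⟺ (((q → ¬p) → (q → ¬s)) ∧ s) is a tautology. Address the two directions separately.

(→) This fails. Under p = F, s = F, q = T, the left side is true but the right side is false.

(←) This fails. Under p = F, s = T, q = F, the left side is false but the right side is true.

Both directions fail.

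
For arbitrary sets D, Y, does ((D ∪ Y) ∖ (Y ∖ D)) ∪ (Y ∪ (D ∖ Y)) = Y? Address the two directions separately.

Only the reverse inclusion holds.

(⟹) This inclusion fails. Take D = {1}, Y = ∅; then 1 ∈ ((D ∪ Y) ∖ (Y ∖ D)) ∪ (Y ∪ (D ∖ Y)) but 1 ∉ Y.

(⟸) Let x ∈ Y. Then either x ∈ Y and x ∉ D; or x ∈ D ∩ Y. In each case x ∈ ((D ∪ Y) ∖ (Y ∖ D)) ∪ (Y ∪ (D ∖ Y)), so Y ⊆ ((D ∪ Y) ∖ (Y ∖ D)) ∪ (Y ∪ (D ∖ Y)).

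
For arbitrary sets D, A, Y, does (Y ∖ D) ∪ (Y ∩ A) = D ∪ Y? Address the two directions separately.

(⟹) Let x ∈ (Y ∖ D) ∪ (Y ∩ A). Then either x ∈ Y and x ∉ D, A; or x ∈ A ∩ Y and x ∉ D; or x ∈ D ∩ A ∩ Y. In each case x ∈ D ∪ Y, so (Y ∖ D) ∪ (Y ∩ A) ⊆ D ∪ Y.

(⟸) This inclusion fails. Take D = {1}, A = ∅, Y = ∅; then 1 ∈ D ∪ Y but 1 ∉ (Y ∖ D) ∪ (Y ∩ A).

Only the forward inclusion holds.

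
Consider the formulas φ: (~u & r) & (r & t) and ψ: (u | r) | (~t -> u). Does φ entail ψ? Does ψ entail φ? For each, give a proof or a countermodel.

(⇒) Assume the antecedent. If t is true, (u | r) | (~t -> u) reduces to true regardless of the other variables. If t is false, the antecedent cannot hold. Either way (u | r) | (~t -> u) holds.

(⇐) This fails. Under t = T, r = F, u = F, the left side is false but the right side is true.

Only the forward implication holds.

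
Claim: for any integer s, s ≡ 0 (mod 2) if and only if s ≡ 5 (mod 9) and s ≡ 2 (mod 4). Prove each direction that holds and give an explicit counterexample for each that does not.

(→) This fails: s = 0 gives 0 ≡ 0 (mod 2) but 0 ≡ 0 (mod 9), so the conjunction on the right does not hold.

(←) Conversely, if s ≡ 5 (mod 9) and s ≡ 2 (mod 4), then by the Chinese remainder theorem s ≡ 14 (mod 36). Since 14 ≡ 0 (mod 2) and 2 ∣ 36, we get s ≡ 0 (mod 2).

Only the reverse direction holds.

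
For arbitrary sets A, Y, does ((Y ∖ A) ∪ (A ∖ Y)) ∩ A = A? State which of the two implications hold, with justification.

Only the forward inclusion holds.

(⊇) This inclusion fails. Take A = {1}, Y = {1}; then 1 ∈ A but 1 ∉ ((Y ∖ A) ∪ (A ∖ Y)) ∩ A.

(⊆) Let x ∈ ((Y ∖ A) ∪ (A ∖ Y)) ∩ A. Then x ∈ A and x ∉ Y, from which x ∈ A.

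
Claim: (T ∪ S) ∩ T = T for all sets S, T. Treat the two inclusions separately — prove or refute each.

Forward inclusion. Let x ∈ (T ∪ S) ∩ T. Then either x ∈ T and x ∉ S; or x ∈ S ∩ T. In each case x ∈ T, so (T ∪ S) ∩ T ⊆ T.

Reverse inclusion. Let x ∈ T. Then either x ∈ T and x ∉ S; or x ∈ S ∩ T. In each case x ∈ (T ∪ S) ∩ T, so T ⊆ (T ∪ S) ∩ T.

Both inclusions hold.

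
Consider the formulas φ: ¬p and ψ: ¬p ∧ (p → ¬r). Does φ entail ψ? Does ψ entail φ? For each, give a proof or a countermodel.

Both directions hold; the statement is true.

(⟹) Assume the antecedent. If r is true, the antecedent forces (r = T, p = F), and ¬p ∧ (p → ¬r) holds there. If r is false, the antecedent forces (r = F, p = F), and ¬p ∧ (p → ¬r) holds there. Either way ¬p ∧ (p → ¬r) holds.

(⟸) Assume the antecedent. If r is true, the antecedent forces (r = T, p = F), and ¬p holds there. If r is false, the antecedent forces (r = F, p = F), and ¬p holds there. Either way ¬p holds.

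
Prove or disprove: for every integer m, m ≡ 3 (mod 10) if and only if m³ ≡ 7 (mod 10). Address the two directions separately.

Equivalent; both directions hold.

Forward direction. Suppose m ≡ 3 (mod 10). Write m = 10j + 3. Then (10j + 3)³ = 1000j³ + 900j² + 270j + 27 = 10(100j³ + 90j² + 27j + 2) + 7, so m³ ≡ 7 (mod 10).

Converse. Suppose m³ ≡ 7 (mod 10). The only residue r in {0, …, 9} with r³ ≡ 7 (mod 10) is r = 3, so m ≡ 3 (mod 10).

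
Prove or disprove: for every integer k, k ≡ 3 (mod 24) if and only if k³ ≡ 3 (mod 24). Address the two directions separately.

The biconditional holds.

[⇐] Suppose k³ ≡ 3 (mod 24). The only residue r in {0, …, 23} with r³ ≡ 3 (mod 24) is r = 3, so k ≡ 3 (mod 24).

[⇒] Suppose k ≡ 3 (mod 24). Write k = 24j + 3. Then (24j + 3)³ = 13824j³ + 5184j² + 648j + 27 = 24(576j³ + 216j² + 27j + 1) + 3, so k³ ≡ 3 (mod 24).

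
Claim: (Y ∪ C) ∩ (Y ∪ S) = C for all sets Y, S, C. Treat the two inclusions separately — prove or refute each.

Neither inclusion holds.

Forward inclusion. This inclusion fails. Take Y = {1}, S = ∅, C = ∅; then 1 ∈ (Y ∪ C) ∩ (Y ∪ S) but 1 ∉ C.

Reverse inclusion. This inclusion fails. Take Y = ∅, S = ∅, C = {1}; then 1 ∈ C but 1 ∉ (Y ∪ C) ∩ (Y ∪ S).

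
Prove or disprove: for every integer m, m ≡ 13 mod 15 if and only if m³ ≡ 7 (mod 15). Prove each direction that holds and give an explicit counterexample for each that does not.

(←) Suppose m³ ≡ 7 (mod 15). The only residue r in {0, …, 14} with r³ ≡ 7 (mod 15) is r = 13, so m ≡ 13 (mod 15).

(→) Suppose m ≡ 13 mod 15. Write m = 15j + 13. Then (15j + 13)³ = 3375j³ + 8775j² + 7605j + 2197 = 15(225j³ + 585j² + 507j + 146) + 7, so m³ ≡ 7 (mod 15).

Both implications hold.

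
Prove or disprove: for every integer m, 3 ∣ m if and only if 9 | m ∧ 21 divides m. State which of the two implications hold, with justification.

Only the reverse direction holds.

(⟹) This fails: take m = 3. Certainly 3 ∣ 3, but 9 ∤ 3.

(⟸) Suppose 9 ∣ m and 21 ∣ m. Any common multiple of 9 and 21 is a multiple of their lcm; here lcm(9, 21) = 9·21/gcd(9, 21) = 189/3 = 63, so 63 ∣ m. Since 3 ∣ 63, it follows that 3 ∣ m.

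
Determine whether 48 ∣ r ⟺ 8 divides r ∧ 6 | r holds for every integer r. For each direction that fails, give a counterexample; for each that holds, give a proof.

Only the forward implication holds.

[⇐] This fails: take r = 24. Both 8 ∣ 24 and 6 ∣ 24, yet 24 is not a multiple of 48 (since 24 = 0·48 + 24), so 48 ∤ 24.

[⇒] If 48 ∣ r, write r = 48q. Since 48 = 6·8, r = 8·(6q), so 8 ∣ r; and since 48 = 8·6, r = 6·(8q), so 6 ∣ r.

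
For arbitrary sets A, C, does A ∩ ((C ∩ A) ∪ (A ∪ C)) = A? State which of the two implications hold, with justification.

(⟹) Let x ∈ A ∩ ((C ∩ A) ∪ (A ∪ C)). Then either x ∈ A and x ∉ C; or x ∈ A ∩ C. In each case x ∈ A, so A ∩ ((C ∩ A) ∪ (A ∪ C)) ⊆ A.

(⟸) Let x ∈ A. Then either x ∈ A and x ∉ C; or x ∈ A ∩ C. In each case x ∈ A ∩ ((C ∩ A) ∪ (A ∪ C)), so A ⊆ A ∩ ((C ∩ A) ∪ (A ∪ C)).

The two sets are equal.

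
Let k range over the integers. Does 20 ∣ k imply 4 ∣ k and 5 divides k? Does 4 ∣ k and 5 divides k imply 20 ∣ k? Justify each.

Converse. Suppose 4 ∣ k and 5 ∣ k. Any common multiple of 4 and 5 is a multiple of their lcm; here gcd(4, 5) = 1, so lcm(4, 5) = 4·5 = 20, so 20 ∣ k.

Forward direction. If 20 ∣ k, write k = 20q. Since 20 = 5·4, k = 4·(5q), so 4 ∣ k; and since 20 = 4·5, k = 5·(4q), so 5 ∣ k.

Both directions hold.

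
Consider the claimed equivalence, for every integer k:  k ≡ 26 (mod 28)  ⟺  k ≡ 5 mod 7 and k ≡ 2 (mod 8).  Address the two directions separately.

(⇒) fails; (⇐) holds.

(⟹) This fails: k = 54 gives 54 ≡ 26 (mod 28) but 54 ≡ 6 (mod 8), so the conjunction on the right does not hold.

(⟸) Conversely, if k ≡ 5 (mod 7) and k ≡ 2 (mod 8), then by the Chinese remainder theorem k ≡ 26 (mod 56). Since 26 ≡ 26 (mod 28) and 28 ∣ 56, we get k ≡ 26 (mod 28).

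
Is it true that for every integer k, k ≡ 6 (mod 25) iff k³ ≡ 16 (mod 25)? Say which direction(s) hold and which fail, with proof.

Equivalent; both directions hold.

Converse. Suppose k³ ≡ 16 (mod 25). The only residue r in {0, …, 24} with r³ ≡ 16 (mod 25) is r = 6, so k ≡ 6 (mod 25).

Forward direction. Suppose k ≡ 6 (mod 25). Write k = 25j + 6. Then (25j + 6)³ = 15625j³ + 11250j² + 2700j + 216 = 25(625j³ + 450j² + 108j + 8) + 16, so k³ ≡ 16 (mod 25).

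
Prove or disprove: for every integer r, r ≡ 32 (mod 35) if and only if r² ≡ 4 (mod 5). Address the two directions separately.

(←) This fails: take r = 2. Then 2² = 4 ≡ 4 (mod 5), yet 2 ≡ 2 (mod 35), not 32.

(→) Suppose r ≡ 32 (mod 35). Then r² ≡ 32² = 1024 (mod 35), and since 5 ∣ 35, also r² ≡ 4 (mod 5).

Only the forward implication holds.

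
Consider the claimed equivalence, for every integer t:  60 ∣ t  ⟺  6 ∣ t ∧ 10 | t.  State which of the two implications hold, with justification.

(⇒) If 60 ∣ t, write t = 60q. Since 60 = 10·6, t = 6·(10q), so 6 ∣ t; and since 60 = 6·10, t = 10·(6q), so 10 ∣ t.

(⇐) This fails: take t = 30. Both 6 ∣ 30 and 10 ∣ 30, yet 30 is not a multiple of 60 (since 30 = 0·60 + 30), so 60 ∤ 30.

Not equivalent: only (⇒) holds.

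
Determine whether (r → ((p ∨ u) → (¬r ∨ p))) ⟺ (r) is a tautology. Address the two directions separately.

Neither implication holds.

[⇒] This fails. Under p = F, r = F, u = F, the left side is true but the right side is false.

[⇐] This fails. Under p = F, r = T, u = T, the left side is false but the right side is true.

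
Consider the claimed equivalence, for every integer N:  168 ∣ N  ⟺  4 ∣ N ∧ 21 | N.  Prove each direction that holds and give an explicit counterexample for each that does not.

(→) If 168 ∣ N, write N = 168q. Since 168 = 42·4, N = 4·(42q), so 4 ∣ N; and since 168 = 8·21, N = 21·(8q), so 21 ∣ N.

(←) This fails: take N = 84. Both 4 ∣ 84 and 21 ∣ 84, yet 84 is not a multiple of 168 (since 84 = 0·168 + 84), so 168 ∤ 84.

Not equivalent: only (⇒) holds.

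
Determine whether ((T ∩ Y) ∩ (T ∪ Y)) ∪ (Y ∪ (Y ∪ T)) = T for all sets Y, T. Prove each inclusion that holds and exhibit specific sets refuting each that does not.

(⟸) Let x ∈ T. Then either x ∈ T and x ∉ Y; or x ∈ Y ∩ T. In each case x ∈ ((T ∩ Y) ∩ (T ∪ Y)) ∪ (Y ∪ (Y ∪ T)), so T ⊆ ((T ∩ Y) ∩ (T ∪ Y)) ∪ (Y ∪ (Y ∪ T)).

(⟹) This inclusion fails. Take Y = {1}, T = ∅; then 1 ∈ ((T ∩ Y) ∩ (T ∪ Y)) ∪ (Y ∪ (Y ∪ T)) but 1 ∉ T.

Only the reverse inclusion holds.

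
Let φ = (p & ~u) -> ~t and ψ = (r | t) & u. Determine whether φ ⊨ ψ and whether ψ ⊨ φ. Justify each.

Forward direction. This fails. Under u = F, t = F, p = F, r = F, the left side is true but the right side is false.

Converse. Assume the antecedent. If u is true, (p & ~u) -> ~t reduces to true regardless of the other variables. If u is false, the antecedent cannot hold. Either way (p & ~u) -> ~t holds.

Only the reverse direction holds.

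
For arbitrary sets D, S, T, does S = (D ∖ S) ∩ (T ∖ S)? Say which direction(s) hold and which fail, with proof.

(⊆) fails and (⊇) fails.

Forward inclusion. This inclusion fails. Take D = ∅, S = {1}, T = ∅; then 1 ∈ S but 1 ∉ (D ∖ S) ∩ (T ∖ S).

Reverse inclusion. This inclusion fails. Take D = {1}, S = ∅, T = {1}; then 1 ∈ (D ∖ S) ∩ (T ∖ S) but 1 ∉ S.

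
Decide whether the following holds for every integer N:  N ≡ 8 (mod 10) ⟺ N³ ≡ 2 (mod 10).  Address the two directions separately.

The biconditional holds.

(⟸) Suppose N³ ≡ 2 (mod 10). The only residue r in {0, …, 9} with r³ ≡ 2 (mod 10) is r = 8, so N ≡ 8 (mod 10).

(⟹) Suppose N ≡ 8 (mod 10). Write N = 10j + 8. Then (10j + 8)³ = 1000j³ + 2400j² + 1920j + 512 = 10(100j³ + 240j² + 192j + 51) + 2, so N³ ≡ 2 (mod 10).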